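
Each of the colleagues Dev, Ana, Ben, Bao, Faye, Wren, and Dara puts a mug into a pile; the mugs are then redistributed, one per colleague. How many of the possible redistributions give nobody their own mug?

This is the derangement count D_7: permutations of 7 items with no fixed point.
By inclusion–exclusion this is Σ_{j=0}^{7} (−1)^j C(7,j)·(7−j)!.
Computing: 5040 − 5040 + 2520 − 840 + 210 − 42 + 7 − 1 = 1854.

1854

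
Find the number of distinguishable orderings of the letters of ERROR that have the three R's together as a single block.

Treat the 3 copies of R as a single block. The multiset to arrange is then {RRR, E, O}, 3 items in all.
All 3 items are distinct, so there are (3)! = 6 arrangements.

6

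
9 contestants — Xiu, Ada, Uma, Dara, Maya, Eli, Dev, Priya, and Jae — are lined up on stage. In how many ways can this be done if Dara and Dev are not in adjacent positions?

282240

There are 9! = 362880 arrangements in all. If Dara and Dev are adjacent, merging them into one block gives 2·(8)! = 80640 arrangements.
Complementary counting: 362880 − 80640 = 282240.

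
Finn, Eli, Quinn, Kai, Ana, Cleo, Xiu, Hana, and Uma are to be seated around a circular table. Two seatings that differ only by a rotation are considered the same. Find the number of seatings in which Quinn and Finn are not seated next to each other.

All circular seatings of 9 people number (8)! = 40320.
Those with Quinn next to Finn: fuse the pair into one unit and seat 8 units around a circle — 2·(7)! = 10080.
Subtracting, 40320 − 10080 = 30240.

30240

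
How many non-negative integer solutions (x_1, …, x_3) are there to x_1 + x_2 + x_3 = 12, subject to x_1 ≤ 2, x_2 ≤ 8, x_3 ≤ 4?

6

Without the upper bounds there are C(14,2) = 91 ways to split 12 among 3 variables.
Subtract solutions that violate a single cap (substitute x_i' = x_i − (cap_i+1)): x_1 ≥ 3 gives C(11,2) = 55; x_2 ≥ 9 gives C(5,2) = 10; x_3 ≥ 5 gives C(9,2) = 36. Together 101.
Add back pairs where two caps are both exceeded: 1 + 15 + 0 = 16.
By inclusion–exclusion the count is 91 − 101 + 16 = 6.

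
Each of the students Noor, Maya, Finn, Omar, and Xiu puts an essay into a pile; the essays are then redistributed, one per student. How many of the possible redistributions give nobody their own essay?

44

Count assignments avoiding every fixed point. For any j of the 5 students fixed to their own essay, the other 5−j can be arranged in (5−j)! ways.
By inclusion–exclusion this is Σ_{j=0}^{5} (−1)^j C(5,j)·(5−j)!.
Computing: 120 − 120 + 60 − 20 + 5 − 1 = 44.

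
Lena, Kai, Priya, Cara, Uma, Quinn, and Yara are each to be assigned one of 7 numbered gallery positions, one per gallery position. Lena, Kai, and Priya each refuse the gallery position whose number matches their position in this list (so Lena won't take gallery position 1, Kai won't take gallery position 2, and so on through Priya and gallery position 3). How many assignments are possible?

3216

Let Aᵢ (for i ∈ {1, 2, 3}) be the placements that put person i in their forbidden gallery position. Any j of these fix j positions, leaving (7−j)! ways to fill the rest, and there are C(3,j) ways to pick which j.
By inclusion–exclusion, the number of valid placements is Σ_{j=0}^{3} (−1)^j C(3,j)·(7−j)!.
Computing: 5040 − 2160 + 360 − 24 = 3216.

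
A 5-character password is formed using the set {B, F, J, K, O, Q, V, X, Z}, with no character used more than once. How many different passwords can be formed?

15120

With no repetition, fill the 5 characters in order: 9 choices, then 8, down to 5.
That product is 9 × 8 × 7 × 6 × 5 = 15120.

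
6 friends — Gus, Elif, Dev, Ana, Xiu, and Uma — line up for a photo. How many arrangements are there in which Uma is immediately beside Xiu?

Treat {Uma, Xiu} as a single unit. There are 5 units to order, and the pair itself can be ordered 2 ways.
That gives 2 × 5! = 2 × 120 = 240.

240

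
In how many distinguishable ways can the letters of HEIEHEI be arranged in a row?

210

Letter multiplicities in HEIEHEI: E×3, H×2, I×2.
Dividing 7! = 5040 by 3!·2!·2! = 24 for the repeated letters gives 210.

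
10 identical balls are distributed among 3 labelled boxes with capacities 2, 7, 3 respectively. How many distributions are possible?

Without the upper bounds there are C(12,2) = 66 ways to split 10 among 3 boxes.
Subtract solutions that violate a single cap (substitute x_i' = x_i − (cap_i+1)): x_1 ≥ 3 gives C(9,2) = 36; x_2 ≥ 8 gives C(4,2) = 6; x_3 ≥ 4 gives C(8,2) = 28. Together 70.
Add back pairs where two caps are both exceeded: 0 + 10 + 0 = 10.
By inclusion–exclusion the count is 66 − 70 + 10 = 6.

6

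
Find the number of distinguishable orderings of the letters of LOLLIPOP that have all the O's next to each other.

Treat the 2 copies of O as a single block. The multiset to arrange is then {OO, I, L, L, L, P, P}, 7 items in all.
That gives (7)!/(3!·2!) = 420 arrangements.

420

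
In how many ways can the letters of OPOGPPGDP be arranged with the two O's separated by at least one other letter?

There are 9!/(4!·2!·2!) = 3780 arrangements of OPOGPPGDP in total.
If the two O's are adjacent, glue them into one block, leaving 8 items to arrange: (8)!/(4!·2!) = 840 ways.
Subtracting, 3780 − 840 = 2940 arrangements keep the O's apart.

2940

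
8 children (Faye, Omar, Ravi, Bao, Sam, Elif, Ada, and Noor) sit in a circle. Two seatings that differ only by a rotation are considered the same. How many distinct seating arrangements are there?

5040

Fix one person's seat to break rotational symmetry; the remaining 7 people can be arranged in (7)! = 5040 ways.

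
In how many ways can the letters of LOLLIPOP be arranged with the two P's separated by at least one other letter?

1260

There are 8!/(3!·2!·2!) = 1680 arrangements of LOLLIPOP in total.
If the two P's are adjacent, glue them into one block, leaving 7 items to arrange: (7)!/(3!·2!) = 420 ways.
Hence 1680 − 420 = 1260.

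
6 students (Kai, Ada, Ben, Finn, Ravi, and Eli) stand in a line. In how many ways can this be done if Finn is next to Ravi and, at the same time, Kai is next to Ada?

Treat {Finn,Ravi} as one block (2 orders) and {Kai,Ada} as another (2 orders).
That leaves 4 units to arrange: 2 × 2 × 4! = 4 × 24 = 96.

96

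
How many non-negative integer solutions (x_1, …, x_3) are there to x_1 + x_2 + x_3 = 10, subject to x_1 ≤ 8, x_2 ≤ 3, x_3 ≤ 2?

Ignoring the caps, the number of non-negative solutions to x_1+…+x_3 = 10 is C(12,2) = 66.
Subtract solutions that violate a single cap (substitute x_i' = x_i − (cap_i+1)): x_1 ≥ 9 gives C(3,2) = 3; x_2 ≥ 4 gives C(8,2) = 28; x_3 ≥ 3 gives C(9,2) = 36. Together 67.
Add back pairs where two caps are both exceeded: 0 + 0 + 10 = 10.
By inclusion–exclusion the count is 66 − 67 + 10 = 9.

9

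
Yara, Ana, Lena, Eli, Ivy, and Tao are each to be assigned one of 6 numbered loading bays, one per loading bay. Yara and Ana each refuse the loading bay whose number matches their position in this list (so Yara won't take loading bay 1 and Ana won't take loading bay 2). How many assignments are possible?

Let Aᵢ (for i ∈ {1, 2}) be the placements that put person i in their forbidden loading bay. Any j of these fix j positions, leaving (6−j)! ways to fill the rest, and there are C(2,j) ways to pick which j.
By inclusion–exclusion, the number of valid placements is Σ_{j=0}^{2} (−1)^j C(2,j)·(6−j)!.
Computing: 720 − 240 + 24 = 504.

504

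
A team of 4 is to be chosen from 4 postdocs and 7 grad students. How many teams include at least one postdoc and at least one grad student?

294

Total 4-person selections from all 11: C(11,4) = 330.
Selections missing a whole group: no postdocs → C(7,4) = 35; no grad students → C(4,4) = 1.
Both groups omitted at once is impossible, so 330 − 36 = 294.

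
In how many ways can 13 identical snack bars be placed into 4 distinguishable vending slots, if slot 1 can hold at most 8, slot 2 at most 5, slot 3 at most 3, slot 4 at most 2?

Without the upper bounds there are C(16,3) = 560 ways to split 13 among 4 vending slots.
Subtract solutions that violate a single cap (substitute x_i' = x_i − (cap_i+1)): x_1 ≥ 9 gives C(7,3) = 35; x_2 ≥ 6 gives C(10,3) = 120; x_3 ≥ 4 gives C(12,3) = 220; x_4 ≥ 3 gives C(13,3) = 286. Together 661.
Add back pairs where two caps are both exceeded: 0 + 1 + 4 + 20 + 35 + 84 = 144.
Subtract triples: 0 + 0 + 0 + 1 = 1.
By inclusion–exclusion the count is 560 − 661 + 144 − 1 = 42.

42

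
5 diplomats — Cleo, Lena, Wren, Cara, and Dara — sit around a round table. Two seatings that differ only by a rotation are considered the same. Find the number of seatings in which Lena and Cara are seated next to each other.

Glue Lena and Cara into a block (2 internal orders). Seating 4 units around a circle gives (3)! arrangements.
So 2 × (3)! = 2 × 6 = 12.

12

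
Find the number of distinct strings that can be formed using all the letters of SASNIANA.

1680

Letter multiplicities in SASNIANA: A×3, I×1, N×2, S×2.
The number of distinct arrangements is 8!/(3!·2!·2!) = 40320/24 = 1680.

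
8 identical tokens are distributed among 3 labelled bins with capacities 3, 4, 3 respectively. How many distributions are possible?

6

By stars and bars, unrestricted non-negative solutions to x_1+…+x_3 = 8 number C(8+2,2) = 45.
Subtract solutions that violate a single cap (substitute x_i' = x_i − (cap_i+1)): x_1 ≥ 4 gives C(6,2) = 15; x_2 ≥ 5 gives C(5,2) = 10; x_3 ≥ 4 gives C(6,2) = 15. Together 40.
Add back pairs where two caps are both exceeded: 0 + 1 + 0 = 1.
By inclusion–exclusion the count is 45 − 40 + 1 = 6.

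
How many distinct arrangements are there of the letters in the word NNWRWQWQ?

1680

The 8 letters of NNWRWQWQ have repeats: N appearing twice, Q appearing twice, and W appearing 3 times.
Dividing 8! = 40320 by 3!·2!·2! = 24 for the repeated letters gives 1680.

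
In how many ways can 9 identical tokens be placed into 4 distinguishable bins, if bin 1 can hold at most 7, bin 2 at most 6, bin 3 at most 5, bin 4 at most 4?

151

Ignoring the caps, the number of non-negative solutions to x_1+…+x_4 = 9 is C(12,3) = 220.
Subtract solutions that violate a single cap (substitute x_i' = x_i − (cap_i+1)): x_1 ≥ 8 gives C(4,3) = 4; x_2 ≥ 7 gives C(5,3) = 10; x_3 ≥ 6 gives C(6,3) = 20; x_4 ≥ 5 gives C(7,3) = 35. Together 69.
No two caps can be exceeded simultaneously, so the pair terms are all 0.
By inclusion–exclusion the count is 220 − 69 + 0 = 151.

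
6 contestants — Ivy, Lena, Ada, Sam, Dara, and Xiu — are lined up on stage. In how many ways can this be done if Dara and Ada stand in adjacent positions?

240

Place the 4 others and the Dara-Ada pair as 5 objects in a line; the pair has 2 internal arrangements.
That gives 2 × 5! = 2 × 120 = 240.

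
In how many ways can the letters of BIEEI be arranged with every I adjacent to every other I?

12

Treat the 2 copies of I as a single block. The multiset to arrange is then {II, B, E, E}, 4 items in all.
That gives (4)!/(2!) = 12 arrangements.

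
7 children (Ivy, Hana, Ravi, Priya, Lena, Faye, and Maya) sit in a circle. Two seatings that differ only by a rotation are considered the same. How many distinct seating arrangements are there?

720

Fix one person's seat to break rotational symmetry; the remaining 6 people can be arranged in (6)! = 720 ways.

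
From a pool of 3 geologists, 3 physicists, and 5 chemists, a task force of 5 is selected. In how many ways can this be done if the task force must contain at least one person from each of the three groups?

345

Total 5-person selections from all 11: C(11,5) = 462.
Selections missing a whole group: no geologists → C(8,5) = 56; no physicists → C(8,5) = 56; no chemists → C(6,5) = 6.
Add back selections omitting two groups (i.e. drawn from a single group): C(3,5) + C(3,5) + C(5,5) = 1.
By inclusion–exclusion: 462 − 118 + 1 = 345.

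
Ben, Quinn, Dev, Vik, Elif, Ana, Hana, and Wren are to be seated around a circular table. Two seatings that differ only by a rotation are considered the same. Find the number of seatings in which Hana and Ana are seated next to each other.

Glue Hana and Ana into a block (2 internal orders). Seating 7 units around a circle gives (6)! arrangements.
So 2 × (6)! = 2 × 720 = 1440.

1440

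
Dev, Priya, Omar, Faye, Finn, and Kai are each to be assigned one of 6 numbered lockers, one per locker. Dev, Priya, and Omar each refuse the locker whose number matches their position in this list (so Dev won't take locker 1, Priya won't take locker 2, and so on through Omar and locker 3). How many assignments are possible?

Let Aᵢ (for i ∈ {1, 2, 3}) be the placements that put person i in their forbidden locker. Any j of these fix j positions, leaving (6−j)! ways to fill the rest, and there are C(3,j) ways to pick which j.
By inclusion–exclusion, the number of valid placements is Σ_{j=0}^{3} (−1)^j C(3,j)·(6−j)!.
Computing: 720 − 360 + 72 − 6 = 426.

426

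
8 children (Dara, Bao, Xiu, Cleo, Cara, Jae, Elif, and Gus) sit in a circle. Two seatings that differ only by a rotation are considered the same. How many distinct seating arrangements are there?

Seat Dara anywhere (absorbing the rotational symmetry), then permute the other 7: (7)! = 5040.

5040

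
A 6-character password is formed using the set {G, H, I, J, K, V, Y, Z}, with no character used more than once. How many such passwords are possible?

20160

Choose and order 6 of the 8 symbols: the first character has 8 options, the next 7, and so on down to 3.
8 × 7 × 6 × 5 × 4 × 3 = 20160.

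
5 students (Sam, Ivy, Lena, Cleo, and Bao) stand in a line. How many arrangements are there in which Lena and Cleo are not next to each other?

72

There are 5! = 120 arrangements in all. If Lena and Cleo are adjacent, merging them into one block gives 2·(4)! = 48 arrangements.
So 120 − 48 = 72 arrangements keep them apart.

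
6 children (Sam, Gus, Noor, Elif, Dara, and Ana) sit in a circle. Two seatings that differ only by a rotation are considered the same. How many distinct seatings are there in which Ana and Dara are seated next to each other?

48

Glue Ana and Dara into a block (2 internal orders). Seating 5 units around a circle gives (4)! arrangements.
So 2 × (4)! = 2 × 24 = 48.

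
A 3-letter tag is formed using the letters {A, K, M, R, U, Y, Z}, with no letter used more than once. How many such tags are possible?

Choose and order 3 of the 7 symbols: the first letter has 7 options, the next 6, then 5.
That product is 7 × 6 × 5 = 210.

210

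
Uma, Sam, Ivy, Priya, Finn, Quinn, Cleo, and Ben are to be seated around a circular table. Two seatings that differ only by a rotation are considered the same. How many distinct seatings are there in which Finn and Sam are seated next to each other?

1440

Glue Finn and Sam into a block (2 internal orders). Seating 7 units around a circle gives (6)! arrangements.
So 2 × (6)! = 2 × 720 = 1440.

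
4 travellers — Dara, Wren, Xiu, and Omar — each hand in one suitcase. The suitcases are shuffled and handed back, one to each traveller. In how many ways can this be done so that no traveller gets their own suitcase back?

9

Count assignments avoiding every fixed point. For any j of the 4 travellers fixed to their own suitcase, the other 4−j can be arranged in (4−j)! ways.
By inclusion–exclusion this is Σ_{j=0}^{4} (−1)^j C(4,j)·(4−j)!.
Computing: 24 − 24 + 12 − 4 + 1 = 9.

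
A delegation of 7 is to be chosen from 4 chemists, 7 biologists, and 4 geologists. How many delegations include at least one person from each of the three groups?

Unrestricted: C(15,7) = 6435 ways to pick any 7 of the 15.
Selections missing a whole group: no chemists → C(11,7) = 330; no biologists → C(8,7) = 8; no geologists → C(11,7) = 330.
Add back selections omitting two groups (i.e. drawn from a single group): C(4,7) + C(7,7) + C(4,7) = 1.
By inclusion–exclusion: 6435 − 668 + 1 = 5768.

5768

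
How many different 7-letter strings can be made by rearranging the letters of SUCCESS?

SUCCESS has 7 letters with C appearing twice and S appearing 3 times.
Dividing 7! = 5040 by 3!·2! = 12 for the repeated letters gives 420.

420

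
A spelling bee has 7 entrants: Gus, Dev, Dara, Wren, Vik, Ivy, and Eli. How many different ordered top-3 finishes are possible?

210

This is an ordered selection of 3 from 7: P(7,3).
That gives 7 × 6 × 5 = 210.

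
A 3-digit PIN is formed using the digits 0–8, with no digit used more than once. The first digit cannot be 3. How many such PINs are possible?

448

The first digit has 9−1 = 8 choices (anything except 3).
The remaining 2 digits are filled from the other 8 symbols without repetition: 8 × 7 = 56.
Total: 8 × 56 = 448.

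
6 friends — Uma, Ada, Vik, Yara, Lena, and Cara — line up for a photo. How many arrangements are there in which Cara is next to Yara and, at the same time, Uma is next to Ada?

Treat {Cara,Yara} as one block (2 orders) and {Uma,Ada} as another (2 orders).
That leaves 4 units to arrange: 2 × 2 × 4! = 4 × 24 = 96.

96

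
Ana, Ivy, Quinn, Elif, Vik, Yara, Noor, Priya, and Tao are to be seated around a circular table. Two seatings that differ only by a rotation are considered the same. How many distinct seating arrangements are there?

40320

Seat Ana anywhere (absorbing the rotational symmetry), then permute the other 8: (8)! = 40320.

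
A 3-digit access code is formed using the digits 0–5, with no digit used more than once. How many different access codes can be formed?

Choose and order 3 of the 6 symbols: the first digit has 6 options, the next 5, then 4.
That product is 6 × 5 × 4 = 120.

120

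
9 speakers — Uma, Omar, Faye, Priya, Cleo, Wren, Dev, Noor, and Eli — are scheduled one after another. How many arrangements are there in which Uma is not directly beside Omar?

There are 9! = 362880 arrangements in all. If Uma and Omar are adjacent, merging them into one block gives 2·(8)! = 80640 arrangements.
So 362880 − 80640 = 282240 arrangements keep them apart.

282240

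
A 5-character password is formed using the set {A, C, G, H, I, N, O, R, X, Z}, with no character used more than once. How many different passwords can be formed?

30240

Choose and order 5 of the 10 symbols: the first character has 10 options, the next 9, and so on down to 6.
10 × 9 × 8 × 7 × 6 = 30240.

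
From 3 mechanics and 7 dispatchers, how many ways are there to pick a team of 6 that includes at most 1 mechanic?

Split by how many mechanics are chosen (0 through 1).
Sum: C(3,0)·C(7,6) + C(3,1)·C(7,5) = 7 + 63 = 70.

70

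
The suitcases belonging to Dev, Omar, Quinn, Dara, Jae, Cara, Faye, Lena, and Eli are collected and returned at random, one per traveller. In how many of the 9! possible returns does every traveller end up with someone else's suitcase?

133496

This is the derangement count D_9: permutations of 9 items with no fixed point.
By inclusion–exclusion this is Σ_{j=0}^{9} (−1)^j C(9,j)·(9−j)!.
Computing: 362880 − 362880 + 181440 − 60480 + 15120 − 3024 + 504 − 72 + 9 − 1 = 133496.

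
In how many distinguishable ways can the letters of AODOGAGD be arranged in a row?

The 8 letters of AODOGAGD have repeats: A appearing twice, D appearing twice, G appearing twice, and O appearing twice.
The number of distinct arrangements is 8!/(2!·2!·2!·2!) = 40320/16 = 2520.

2520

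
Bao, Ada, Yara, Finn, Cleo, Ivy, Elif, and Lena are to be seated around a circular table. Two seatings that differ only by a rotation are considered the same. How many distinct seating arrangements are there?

Seat Bao anywhere (absorbing the rotational symmetry), then permute the other 7: (7)! = 5040.

5040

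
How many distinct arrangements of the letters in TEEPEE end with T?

With the last slot taken by T, it remains to arrange the other 5 letters (EEPEE).
Those 5 letters have E appearing 4 times, giving (5)!/(4!) = 5.

5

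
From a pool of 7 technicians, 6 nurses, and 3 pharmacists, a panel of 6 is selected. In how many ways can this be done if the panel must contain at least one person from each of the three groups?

6006

Unrestricted: C(16,6) = 8008 ways to pick any 6 of the 16.
Subtract selections that omit an entire group: no technicians → C(9,6) = 84; no nurses → C(10,6) = 210; no pharmacists → C(13,6) = 1716.
Add back selections omitting two groups (i.e. drawn from a single group): C(7,6) + C(6,6) + C(3,6) = 8.
By inclusion–exclusion: 8008 − 2010 + 8 = 6006.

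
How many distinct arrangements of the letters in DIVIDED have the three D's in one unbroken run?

60

Treat the 3 copies of D as a single block. The multiset to arrange is then {DDD, E, I, I, V}, 5 items in all.
That gives (5)!/(2!) = 60 arrangements.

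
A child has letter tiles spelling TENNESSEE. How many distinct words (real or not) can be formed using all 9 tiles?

The 9 letters of TENNESSEE have repeats: E appearing 4 times, N appearing twice, and S appearing twice.
So there are 9! / (4!·2!·2!) = 3780 distinguishable arrangements.

3780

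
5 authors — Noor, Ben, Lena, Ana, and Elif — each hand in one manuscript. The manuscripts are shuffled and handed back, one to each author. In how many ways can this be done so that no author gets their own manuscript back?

Count assignments avoiding every fixed point. For any j of the 5 authors fixed to their own manuscript, the other 5−j can be arranged in (5−j)! ways.
By inclusion–exclusion this is Σ_{j=0}^{5} (−1)^j C(5,j)·(5−j)!.
Computing: 120 − 120 + 60 − 20 + 5 − 1 = 44.

44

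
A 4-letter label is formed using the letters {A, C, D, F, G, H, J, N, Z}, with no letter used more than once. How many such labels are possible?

With no repetition, fill the 4 letters in order: 9 choices, then 8, down to 6.
9 × 8 × 7 × 6 = 3024.

3024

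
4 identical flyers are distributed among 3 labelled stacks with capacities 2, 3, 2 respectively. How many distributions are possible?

Ignoring the caps, the number of non-negative solutions to x_1+…+x_3 = 4 is C(6,2) = 15.
Subtract solutions that violate a single cap (substitute x_i' = x_i − (cap_i+1)): x_1 ≥ 3 gives C(3,2) = 3; x_2 ≥ 4 gives C(2,2) = 1; x_3 ≥ 3 gives C(3,2) = 3. Together 7.
No two caps can be exceeded simultaneously, so the pair terms are all 0.
By inclusion–exclusion the count is 15 − 7 + 0 = 8.

8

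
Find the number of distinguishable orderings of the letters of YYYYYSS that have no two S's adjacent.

Total arrangements of YYYYYSS: 7!/(5!·2!) = 21.
If the two S's are adjacent, glue them into one block, leaving 6 items to arrange: (6)!/(5!) = 6 ways.
Subtracting, 21 − 6 = 15 arrangements keep the S's apart.

15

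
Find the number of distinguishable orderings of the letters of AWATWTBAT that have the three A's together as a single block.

Treat the 3 copies of A as a single block. The multiset to arrange is then {AAA, B, T, T, T, W, W}, 7 items in all.
That gives (7)!/(3!·2!) = 420 arrangements.

420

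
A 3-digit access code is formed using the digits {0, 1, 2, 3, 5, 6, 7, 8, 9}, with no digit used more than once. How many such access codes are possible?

Choose and order 3 of the 9 symbols: the first digit has 9 options, the next 8, then 7.
9 × 8 × 7 = 504.

504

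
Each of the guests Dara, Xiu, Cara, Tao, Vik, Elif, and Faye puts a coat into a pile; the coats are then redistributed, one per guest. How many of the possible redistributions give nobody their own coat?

Let Aᵢ be the assignments in which guest i gets their own coat. We want the size of the complement of A₁∪…∪A_7.
By inclusion–exclusion this is Σ_{j=0}^{7} (−1)^j C(7,j)·(7−j)!.
Computing: 5040 − 5040 + 2520 − 840 + 210 − 42 + 7 − 1 = 1854.

1854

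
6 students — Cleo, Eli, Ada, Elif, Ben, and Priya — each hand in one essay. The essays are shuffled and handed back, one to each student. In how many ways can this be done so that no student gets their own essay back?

Let Aᵢ be the assignments in which student i gets their own essay. We want the size of the complement of A₁∪…∪A_6.
By inclusion–exclusion this is Σ_{j=0}^{6} (−1)^j C(6,j)·(6−j)!.
Computing: 720 − 720 + 360 − 120 + 30 − 6 + 1 = 265.

265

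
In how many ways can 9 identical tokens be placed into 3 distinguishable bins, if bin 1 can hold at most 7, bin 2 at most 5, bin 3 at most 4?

27

Ignoring the caps, the number of non-negative solutions to x_1+…+x_3 = 9 is C(11,2) = 55.
Subtract solutions that violate a single cap (substitute x_i' = x_i − (cap_i+1)): x_1 ≥ 8 gives C(3,2) = 3; x_2 ≥ 6 gives C(5,2) = 10; x_3 ≥ 5 gives C(6,2) = 15. Together 28.
No two caps can be exceeded simultaneously, so the pair terms are all 0.
By inclusion–exclusion the count is 55 − 28 + 0 = 27.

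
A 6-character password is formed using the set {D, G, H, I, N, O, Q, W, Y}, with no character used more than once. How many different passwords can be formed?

Choose and order 6 of the 9 symbols: the first character has 9 options, the next 8, and so on down to 4.
9 × 8 × 7 × 6 × 5 × 4 = 60480.

60480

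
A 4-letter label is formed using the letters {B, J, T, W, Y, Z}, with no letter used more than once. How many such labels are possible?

360

Choose and order 4 of the 6 symbols: the first letter has 6 options, the next 5, then 4, 3.
That product is 6 × 5 × 4 × 3 = 360.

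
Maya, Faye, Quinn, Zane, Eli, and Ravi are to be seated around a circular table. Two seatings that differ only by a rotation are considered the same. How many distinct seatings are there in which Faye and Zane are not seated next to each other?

All circular seatings of 6 people number (5)! = 120.
Seatings with Faye beside Zane: treat them as a block with 2 internal orders, giving 2 × (4)! = 48.
Subtracting, 120 − 48 = 72.

72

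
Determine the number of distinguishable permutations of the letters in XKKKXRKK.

The 8 letters of XKKKXRKK have repeats: K appearing 5 times and X appearing twice.
The number of distinct arrangements is 8!/(5!·2!) = 40320/240 = 168.

168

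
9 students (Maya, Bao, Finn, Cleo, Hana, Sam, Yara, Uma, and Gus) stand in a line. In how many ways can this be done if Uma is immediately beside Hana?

Place the 7 others and the Uma-Hana pair as 8 objects in a line; the pair has 2 internal arrangements.
That gives 2 × 8! = 2 × 40320 = 80640.

80640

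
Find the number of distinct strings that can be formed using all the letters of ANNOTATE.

5040

Letter multiplicities in ANNOTATE: A×2, E×1, N×2, O×1, T×2.
Dividing 8! = 40320 by 2!·2!·2! = 8 for the repeated letters gives 5040.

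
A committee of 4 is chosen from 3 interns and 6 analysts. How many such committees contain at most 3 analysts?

111

Split by how many analysts are chosen (0 through 3).
Sum: C(6,0)·C(3,4) + C(6,1)·C(3,3) + C(6,2)·C(3,2) + C(6,3)·C(3,1) = 0 + 6 + 45 + 60 = 111.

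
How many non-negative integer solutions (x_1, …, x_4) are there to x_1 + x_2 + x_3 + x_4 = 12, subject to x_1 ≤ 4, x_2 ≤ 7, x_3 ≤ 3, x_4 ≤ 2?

30

By stars and bars, unrestricted non-negative solutions to x_1+…+x_4 = 12 number C(12+3,3) = 455.
Subtract solutions that violate a single cap (substitute x_i' = x_i − (cap_i+1)): x_1 ≥ 5 gives C(10,3) = 120; x_2 ≥ 8 gives C(7,3) = 35; x_3 ≥ 4 gives C(11,3) = 165; x_4 ≥ 3 gives C(12,3) = 220. Together 540.
Add back pairs where two caps are both exceeded: 0 + 20 + 35 + 1 + 4 + 56 = 116.
Subtract triples: 0 + 0 + 1 + 0 = 1.
By inclusion–exclusion the count is 455 − 540 + 116 − 1 = 30.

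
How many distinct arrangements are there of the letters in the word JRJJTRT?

210

JRJJTRT has 7 letters with J appearing 3 times, R appearing twice, and T appearing twice.
The number of distinct arrangements is 7!/(3!·2!·2!) = 5040/24 = 210.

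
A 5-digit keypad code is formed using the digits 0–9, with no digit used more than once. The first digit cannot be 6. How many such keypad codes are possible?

27216

The first digit has 10−1 = 9 choices (anything except 6).
The remaining 4 digits are filled from the other 9 symbols without repetition: 9 × 8 × 7 × 6 = 3024.
Total: 9 × 3024 = 27216.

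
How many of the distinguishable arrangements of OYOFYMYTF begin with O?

Fix O in the first position and arrange the remaining 8 letters.
Those 8 letters have F appearing twice and Y appearing 3 times, giving (8)!/(3!·2!) = 3360.

3360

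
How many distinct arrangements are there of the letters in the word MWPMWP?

Letter multiplicities in MWPMWP: M×2, P×2, W×2.
Dividing 6! = 720 by 2!·2!·2! = 8 for the repeated letters gives 90.

90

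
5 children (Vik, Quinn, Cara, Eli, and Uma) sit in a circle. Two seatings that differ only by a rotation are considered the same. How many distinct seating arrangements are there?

24

Around a circle, 5 distinct people have 5!/5 = (4)! = 24 rotationally distinct seatings.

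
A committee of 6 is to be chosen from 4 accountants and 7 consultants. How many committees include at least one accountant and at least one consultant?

455

Total 6-person selections from all 11: C(11,6) = 462.
Subtract selections that omit an entire group: no accountants → C(7,6) = 7; no consultants → C(4,6) = 0.
Both groups omitted at once is impossible, so 462 − 7 = 455.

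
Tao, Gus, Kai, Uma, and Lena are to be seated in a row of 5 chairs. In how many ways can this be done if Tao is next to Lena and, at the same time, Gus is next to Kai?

24

Treat {Tao,Lena} as one block (2 orders) and {Gus,Kai} as another (2 orders).
That leaves 3 units to arrange: 2 × 2 × 3! = 4 × 6 = 24.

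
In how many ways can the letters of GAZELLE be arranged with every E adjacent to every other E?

Treat the 2 copies of E as a single block. The multiset to arrange is then {EE, A, G, L, L, Z}, 6 items in all.
That gives (6)!/(2!) = 360 arrangements.

360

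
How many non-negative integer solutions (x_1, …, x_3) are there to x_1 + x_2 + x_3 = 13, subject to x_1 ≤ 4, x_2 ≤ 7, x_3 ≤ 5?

10

Without the upper bounds there are C(15,2) = 105 ways to split 13 among 3 variables.
Subtract solutions that violate a single cap (substitute x_i' = x_i − (cap_i+1)): x_1 ≥ 5 gives C(10,2) = 45; x_2 ≥ 8 gives C(7,2) = 21; x_3 ≥ 6 gives C(9,2) = 36. Together 102.
Add back pairs where two caps are both exceeded: 1 + 6 + 0 = 7.
By inclusion–exclusion the count is 105 − 102 + 7 = 10.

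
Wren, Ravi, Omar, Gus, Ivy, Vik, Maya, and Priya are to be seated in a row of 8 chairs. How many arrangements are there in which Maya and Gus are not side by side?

30240

Of the 8! = 40320 arrangements, those with Maya and Gus adjacent number 2 × 7! = 10080 (treat the pair as a block with 2 internal orders).
So 40320 − 10080 = 30240 arrangements keep them apart.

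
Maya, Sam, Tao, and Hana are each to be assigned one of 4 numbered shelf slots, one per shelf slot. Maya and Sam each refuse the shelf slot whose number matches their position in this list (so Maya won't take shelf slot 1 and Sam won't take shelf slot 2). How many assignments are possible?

Let Aᵢ (for i ∈ {1, 2}) be the placements that put person i in their forbidden shelf slot. Any j of these fix j positions, leaving (4−j)! ways to fill the rest, and there are C(2,j) ways to pick which j.
By inclusion–exclusion, the number of valid placements is Σ_{j=0}^{2} (−1)^j C(2,j)·(4−j)!.
Computing: 24 − 12 + 2 = 14.

14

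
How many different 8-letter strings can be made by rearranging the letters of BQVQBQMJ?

3360

The 8 letters of BQVQBQMJ have repeats: B appearing twice and Q appearing 3 times.
So there are 8! / (3!·2!) = 3360 distinguishable arrangements.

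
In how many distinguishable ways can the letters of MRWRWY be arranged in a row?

180

MRWRWY has 6 letters with R appearing twice and W appearing twice.
Dividing 6! = 720 by 2!·2! = 4 for the repeated letters gives 180.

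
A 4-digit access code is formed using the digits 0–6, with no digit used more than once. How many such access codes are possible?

840

With no repetition, fill the 4 digits in order: 7 choices, then 6, down to 4.
That product is 7 × 6 × 5 × 4 = 840.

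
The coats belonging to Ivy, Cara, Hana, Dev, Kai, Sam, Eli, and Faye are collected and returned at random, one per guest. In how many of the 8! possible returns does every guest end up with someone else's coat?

14833

This is the derangement count D_8: permutations of 8 items with no fixed point.
By inclusion–exclusion this is Σ_{j=0}^{8} (−1)^j C(8,j)·(8−j)!.
Computing: 40320 − 40320 + 20160 − 6720 + 1680 − 336 + 56 − 8 + 1 = 14833.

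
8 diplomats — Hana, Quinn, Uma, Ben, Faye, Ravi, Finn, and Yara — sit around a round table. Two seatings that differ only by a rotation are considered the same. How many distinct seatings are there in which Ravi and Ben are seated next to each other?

1440

Glue Ravi and Ben into a block (2 internal orders). Seating 7 units around a circle gives (6)! arrangements.
So 2 × (6)! = 2 × 720 = 1440.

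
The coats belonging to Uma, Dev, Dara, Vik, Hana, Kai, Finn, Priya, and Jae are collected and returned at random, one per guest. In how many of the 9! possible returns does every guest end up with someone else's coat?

133496

Let Aᵢ be the assignments in which guest i gets their own coat. We want the size of the complement of A₁∪…∪A_9.
By inclusion–exclusion this is Σ_{j=0}^{9} (−1)^j C(9,j)·(9−j)!.
Computing: 362880 − 362880 + 181440 − 60480 + 15120 − 3024 + 504 − 72 + 9 − 1 = 133496.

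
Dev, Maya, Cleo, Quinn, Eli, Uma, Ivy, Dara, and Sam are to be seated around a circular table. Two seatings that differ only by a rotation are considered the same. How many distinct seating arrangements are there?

40320

Seat Dev anywhere (absorbing the rotational symmetry), then permute the other 8: (8)! = 40320.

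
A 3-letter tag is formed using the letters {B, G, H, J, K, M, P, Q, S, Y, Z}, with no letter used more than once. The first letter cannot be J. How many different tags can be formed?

900

The first letter has 11−1 = 10 choices (anything except J).
The remaining 2 letters are filled from the other 10 symbols without repetition: 10 × 9 = 90.
Total: 10 × 90 = 900.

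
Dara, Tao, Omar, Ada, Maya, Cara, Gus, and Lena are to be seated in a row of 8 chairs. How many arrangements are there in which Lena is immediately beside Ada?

10080

Treat {Lena, Ada} as a single unit. There are 7 units to order, and the pair itself can be ordered 2 ways.
That gives 2 × 7! = 2 × 5040 = 10080.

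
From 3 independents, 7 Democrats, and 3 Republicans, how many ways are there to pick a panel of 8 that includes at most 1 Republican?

405

Split by how many Republicans are chosen (0 through 1).
Sum: C(3,0)·C(10,8) + C(3,1)·C(10,7) = 45 + 360 = 405.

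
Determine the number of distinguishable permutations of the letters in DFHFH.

DFHFH has 5 letters with F appearing twice and H appearing twice.
Dividing 5! = 120 by 2!·2! = 4 for the repeated letters gives 30.

30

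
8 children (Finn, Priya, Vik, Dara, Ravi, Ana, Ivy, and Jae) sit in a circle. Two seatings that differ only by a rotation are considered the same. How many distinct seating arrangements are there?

Around a circle, 8 distinct people have 8!/8 = (7)! = 5040 rotationally distinct seatings.

5040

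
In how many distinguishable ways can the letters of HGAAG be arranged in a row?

Letter multiplicities in HGAAG: A×2, G×2, H×1.
Dividing 5! = 120 by 2!·2! = 4 for the repeated letters gives 30.

30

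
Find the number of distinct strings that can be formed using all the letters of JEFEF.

30

Letter multiplicities in JEFEF: E×2, F×2, J×1.
So there are 5! / (2!·2!) = 30 distinguishable arrangements.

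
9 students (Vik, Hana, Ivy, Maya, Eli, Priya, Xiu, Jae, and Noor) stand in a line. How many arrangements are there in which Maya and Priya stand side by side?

Glue Maya and Priya into one block (2 internal orders), leaving 8 units to arrange in a row.
That gives 2 × 8! = 2 × 40320 = 80640.

80640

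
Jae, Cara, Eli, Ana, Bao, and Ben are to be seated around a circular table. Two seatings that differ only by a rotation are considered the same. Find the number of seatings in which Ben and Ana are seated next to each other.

48

Glue Ben and Ana into a block (2 internal orders). Seating 5 units around a circle gives (4)! arrangements.
So 2 × (4)! = 2 × 24 = 48.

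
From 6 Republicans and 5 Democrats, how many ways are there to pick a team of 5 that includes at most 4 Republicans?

456

Split by how many Republicans are chosen (0 through 4).
Sum: C(6,0)·C(5,5) + C(6,1)·C(5,4) + C(6,2)·C(5,3) + C(6,3)·C(5,2) + C(6,4)·C(5,1) = 1 + 30 + 150 + 200 + 75 = 456.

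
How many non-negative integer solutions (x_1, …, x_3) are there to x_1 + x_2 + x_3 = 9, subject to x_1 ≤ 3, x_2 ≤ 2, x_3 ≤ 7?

9

Without the upper bounds there are C(11,2) = 55 ways to split 9 among 3 variables.
Subtract solutions that violate a single cap (substitute x_i' = x_i − (cap_i+1)): x_1 ≥ 4 gives C(7,2) = 21; x_2 ≥ 3 gives C(8,2) = 28; x_3 ≥ 8 gives C(3,2) = 3. Together 52.
Add back pairs where two caps are both exceeded: 6 + 0 + 0 = 6.
By inclusion–exclusion the count is 55 − 52 + 6 = 9.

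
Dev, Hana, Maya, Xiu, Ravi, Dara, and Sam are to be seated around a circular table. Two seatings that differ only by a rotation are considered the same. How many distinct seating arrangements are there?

720

Seat Dev anywhere (absorbing the rotational symmetry), then permute the other 6: (6)! = 720.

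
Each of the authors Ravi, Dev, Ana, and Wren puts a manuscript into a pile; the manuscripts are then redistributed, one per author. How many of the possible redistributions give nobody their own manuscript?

This is the derangement count D_4: permutations of 4 items with no fixed point.
By inclusion–exclusion this is Σ_{j=0}^{4} (−1)^j C(4,j)·(4−j)!.
Computing: 24 − 24 + 12 − 4 + 1 = 9.

9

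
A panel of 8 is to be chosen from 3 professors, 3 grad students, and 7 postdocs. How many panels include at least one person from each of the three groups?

1197

With no constraint there are C(13,8) = 1287 possible selections.
Selections missing a whole group: no professors → C(10,8) = 45; no grad students → C(10,8) = 45; no postdocs → C(6,8) = 0.
Add back selections omitting two groups (i.e. drawn from a single group): C(3,8) + C(3,8) + C(7,8) = 0.
By inclusion–exclusion: 1287 − 90 + 0 = 1197.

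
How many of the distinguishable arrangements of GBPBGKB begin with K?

60

Fix K in the first position and arrange the remaining 6 letters.
Those 6 letters have B appearing 3 times and G appearing twice, giving (6)!/(3!·2!) = 60.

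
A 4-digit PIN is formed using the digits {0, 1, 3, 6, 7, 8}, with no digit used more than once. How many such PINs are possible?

With no repetition, fill the 4 digits in order: 6 choices, then 5, down to 3.
That product is 6 × 5 × 4 × 3 = 360.

360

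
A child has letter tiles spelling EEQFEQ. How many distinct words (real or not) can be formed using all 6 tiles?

60

The 6 letters of EEQFEQ have repeats: E appearing 3 times and Q appearing twice.
So there are 6! / (3!·2!) = 60 distinguishable arrangements.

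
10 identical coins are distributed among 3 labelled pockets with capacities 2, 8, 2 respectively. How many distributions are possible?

By stars and bars, unrestricted non-negative solutions to x_1+…+x_3 = 10 number C(10+2,2) = 66.
Subtract solutions that violate a single cap (substitute x_i' = x_i − (cap_i+1)): x_1 ≥ 3 gives C(9,2) = 36; x_2 ≥ 9 gives C(3,2) = 3; x_3 ≥ 3 gives C(9,2) = 36. Together 75.
Add back pairs where two caps are both exceeded: 0 + 15 + 0 = 15.
By inclusion–exclusion the count is 66 − 75 + 15 = 6.

6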